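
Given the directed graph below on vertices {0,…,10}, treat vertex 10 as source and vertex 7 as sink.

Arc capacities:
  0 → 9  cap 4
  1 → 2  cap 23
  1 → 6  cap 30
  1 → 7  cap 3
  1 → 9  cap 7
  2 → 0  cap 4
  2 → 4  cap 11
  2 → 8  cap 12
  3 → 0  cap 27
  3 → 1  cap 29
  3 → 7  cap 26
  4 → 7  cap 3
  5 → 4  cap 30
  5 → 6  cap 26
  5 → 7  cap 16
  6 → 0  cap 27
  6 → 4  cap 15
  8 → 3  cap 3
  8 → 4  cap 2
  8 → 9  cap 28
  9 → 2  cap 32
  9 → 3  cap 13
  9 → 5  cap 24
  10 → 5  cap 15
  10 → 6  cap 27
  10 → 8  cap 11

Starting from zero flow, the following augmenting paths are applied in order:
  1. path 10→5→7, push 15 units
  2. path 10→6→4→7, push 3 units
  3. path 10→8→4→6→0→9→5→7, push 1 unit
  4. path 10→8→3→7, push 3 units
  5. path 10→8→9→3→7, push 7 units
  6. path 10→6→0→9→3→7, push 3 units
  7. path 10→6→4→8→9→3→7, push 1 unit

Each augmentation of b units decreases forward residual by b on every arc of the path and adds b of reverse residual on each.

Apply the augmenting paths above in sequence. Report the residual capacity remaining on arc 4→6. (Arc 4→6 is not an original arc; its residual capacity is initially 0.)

after path 1 (10→5→7, push 15): res(4,6)=0
after path 2 (10→6→4→7, push 3): res(4,6)=3
after path 3 (10→8→4→6→0→9→5→7, push 1): res(4,6)=2
after path 4 (10→8→3→7, push 3): res(4,6)=2
after path 5 (10→8→9→3→7, push 7): res(4,6)=2
after path 6 (10→6→0→9→3→7, push 3): res(4,6)=2
after path 7 (10→6→4→8→9→3→7, push 1): res(4,6)=3

Residual capacity of (4,6): 3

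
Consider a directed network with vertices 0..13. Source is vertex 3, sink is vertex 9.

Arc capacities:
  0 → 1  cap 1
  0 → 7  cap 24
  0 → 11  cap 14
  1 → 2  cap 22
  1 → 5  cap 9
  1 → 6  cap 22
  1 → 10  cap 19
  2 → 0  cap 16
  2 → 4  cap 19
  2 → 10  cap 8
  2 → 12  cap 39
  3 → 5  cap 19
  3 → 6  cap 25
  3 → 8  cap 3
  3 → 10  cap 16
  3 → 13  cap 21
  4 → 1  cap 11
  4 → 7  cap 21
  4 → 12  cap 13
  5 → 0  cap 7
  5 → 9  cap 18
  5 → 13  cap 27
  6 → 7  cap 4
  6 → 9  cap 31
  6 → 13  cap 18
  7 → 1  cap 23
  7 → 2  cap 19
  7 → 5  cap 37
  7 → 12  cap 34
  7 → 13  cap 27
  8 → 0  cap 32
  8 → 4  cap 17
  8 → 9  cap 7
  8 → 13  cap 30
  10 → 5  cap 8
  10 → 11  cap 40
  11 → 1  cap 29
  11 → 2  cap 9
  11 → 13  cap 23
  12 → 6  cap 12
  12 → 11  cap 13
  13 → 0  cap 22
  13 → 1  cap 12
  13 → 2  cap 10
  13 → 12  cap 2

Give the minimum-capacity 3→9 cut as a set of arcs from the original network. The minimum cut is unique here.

augment #1: 3→5→9 push 18
augment #2: 3→6→9 push 25
augment #3: 3→8→9 push 3
augment #4: 3→13→1→6→9 push 6
max flow = 52; residual-reachable set from 3 gives S-side
cut edges (S→T): {(3,8), (5,9), (6,9)} total cap 52

Min-cut arcs: {(3,8), (5,9), (6,9)} (total capacity 52)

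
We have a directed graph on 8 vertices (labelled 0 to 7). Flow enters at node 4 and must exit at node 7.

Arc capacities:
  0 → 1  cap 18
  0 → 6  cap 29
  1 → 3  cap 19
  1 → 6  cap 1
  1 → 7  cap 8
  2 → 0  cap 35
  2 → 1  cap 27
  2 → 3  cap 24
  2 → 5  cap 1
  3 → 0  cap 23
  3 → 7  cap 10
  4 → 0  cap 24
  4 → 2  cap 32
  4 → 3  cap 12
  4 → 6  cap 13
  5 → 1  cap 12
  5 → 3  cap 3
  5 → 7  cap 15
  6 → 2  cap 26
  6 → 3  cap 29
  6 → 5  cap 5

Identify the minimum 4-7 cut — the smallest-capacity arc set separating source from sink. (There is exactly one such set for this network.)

Min-cut arcs: {(1,7), (2,5), (3,7), (6,5)} (total capacity 24)

augment #1: 4→3→7 push 10
augment #2: 4→0→1→7 push 8
augment #3: 4→2→5→7 push 1
augment #4: 4→6→5→7 push 5
max flow = 24; residual-reachable set from 4 gives S-side
cut edges (S→T): {(1,7), (2,5), (3,7), (6,5)} total cap 24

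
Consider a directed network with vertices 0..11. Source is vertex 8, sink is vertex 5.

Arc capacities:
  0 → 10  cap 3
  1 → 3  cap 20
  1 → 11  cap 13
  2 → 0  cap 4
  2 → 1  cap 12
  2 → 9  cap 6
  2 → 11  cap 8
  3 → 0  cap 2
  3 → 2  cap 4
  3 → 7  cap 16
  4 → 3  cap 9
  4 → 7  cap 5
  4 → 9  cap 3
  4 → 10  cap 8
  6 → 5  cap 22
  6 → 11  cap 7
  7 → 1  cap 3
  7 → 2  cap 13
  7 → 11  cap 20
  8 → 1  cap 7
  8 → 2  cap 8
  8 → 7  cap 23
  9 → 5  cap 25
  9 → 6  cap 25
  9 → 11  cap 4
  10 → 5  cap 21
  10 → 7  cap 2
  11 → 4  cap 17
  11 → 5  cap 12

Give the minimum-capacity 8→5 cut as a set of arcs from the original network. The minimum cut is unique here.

augment #1: 8→1→11→5 push 7
augment #2: 8→2→9→5 push 6
augment #3: 8→2→11→5 push 2
augment #4: 8→7→11→5 push 3
augment #5: 8→7→2→0→10→5 push 3
augment #6: 8→7→11→4→9→5 push 3
augment #7: 8→7→11→4→10→5 push 8
max flow = 32; residual-reachable set from 8 gives S-side
cut edges (S→T): {(0,10), (2,9), (4,9), (4,10), (11,5)} total cap 32

Min-cut arcs: {(0,10), (2,9), (4,9), (4,10), (11,5)} (total capacity 32)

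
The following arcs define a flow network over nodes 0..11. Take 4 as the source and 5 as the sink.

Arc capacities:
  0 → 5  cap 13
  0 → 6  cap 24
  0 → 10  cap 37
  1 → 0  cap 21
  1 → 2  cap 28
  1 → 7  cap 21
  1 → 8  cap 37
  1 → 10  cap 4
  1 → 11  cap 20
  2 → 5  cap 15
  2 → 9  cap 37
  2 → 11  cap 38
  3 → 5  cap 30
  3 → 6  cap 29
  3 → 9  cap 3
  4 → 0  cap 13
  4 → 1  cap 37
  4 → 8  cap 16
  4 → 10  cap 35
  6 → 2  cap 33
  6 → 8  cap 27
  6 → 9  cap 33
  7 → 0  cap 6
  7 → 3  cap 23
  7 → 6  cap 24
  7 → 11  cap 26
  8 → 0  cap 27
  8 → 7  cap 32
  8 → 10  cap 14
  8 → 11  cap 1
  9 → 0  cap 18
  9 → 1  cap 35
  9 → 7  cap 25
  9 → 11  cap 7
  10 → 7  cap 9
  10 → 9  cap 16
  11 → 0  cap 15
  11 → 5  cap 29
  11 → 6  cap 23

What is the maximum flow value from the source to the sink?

augment #1: 4→0→5 bottleneck 13, total now 13
augment #2: 4→1→2→5 bottleneck 15, total now 28
augment #3: 4→1→11→5 bottleneck 20, total now 48
augment #4: 4→8→11→5 bottleneck 1, total now 49
augment #5: 4→1→2→11→5 bottleneck 2, total now 51
augment #6: 4→8→7→3→5 bottleneck 15, total now 66
augment #7: 4→10→7→3→5 bottleneck 8, total now 74
augment #8: 4→10→7→11→5 bottleneck 1, total now 75
augment #9: 4→10→9→11→5 bottleneck 5, total now 80

Maximum flow value: 80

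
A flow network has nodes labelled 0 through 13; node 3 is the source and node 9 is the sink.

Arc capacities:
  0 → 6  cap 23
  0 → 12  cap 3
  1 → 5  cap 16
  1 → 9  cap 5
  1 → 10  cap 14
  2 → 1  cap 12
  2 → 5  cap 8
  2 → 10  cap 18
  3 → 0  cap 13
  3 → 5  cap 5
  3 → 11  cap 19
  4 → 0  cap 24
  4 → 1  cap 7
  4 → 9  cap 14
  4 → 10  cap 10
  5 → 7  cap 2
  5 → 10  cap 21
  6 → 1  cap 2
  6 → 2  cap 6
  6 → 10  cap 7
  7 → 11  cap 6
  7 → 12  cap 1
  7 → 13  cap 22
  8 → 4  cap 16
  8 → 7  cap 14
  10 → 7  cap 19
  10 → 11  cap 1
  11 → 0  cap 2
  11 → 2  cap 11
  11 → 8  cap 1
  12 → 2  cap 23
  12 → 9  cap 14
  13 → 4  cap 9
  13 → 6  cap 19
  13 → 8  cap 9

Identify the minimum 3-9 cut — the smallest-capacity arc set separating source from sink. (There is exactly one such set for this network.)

augment #1: 3→0→12→9 push 3
augment #2: 3→0→6→1→9 push 2
augment #3: 3→5→7→12→9 push 1
augment #4: 3→11→2→1→9 push 3
augment #5: 3→11→8→4→9 push 1
augment #6: 3→5→7→13→4→9 push 1
augment #7: 3→5→10→7→13→4→9 push 3
augment #8: 3→0→6→10→7→13→4→9 push 5
augment #9: 3→0→6→10→7→13→8→4→9 push 2
augment #10: 3→11→2→10→7→13→8→4→9 push 2
max flow = 23; residual-reachable set from 3 gives S-side
cut edges (S→T): {(0,12), (1,9), (4,9), (7,12)} total cap 23

Min-cut arcs: {(0,12), (1,9), (4,9), (7,12)} (total capacity 23)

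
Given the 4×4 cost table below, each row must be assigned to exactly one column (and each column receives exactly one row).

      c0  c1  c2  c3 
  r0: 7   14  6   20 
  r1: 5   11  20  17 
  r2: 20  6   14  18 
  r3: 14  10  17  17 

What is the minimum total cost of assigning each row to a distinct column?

Minimum assignment cost: 34

optimal assignment: row0→col2 (cost 6), row1→col0 (cost 5), row2→col1 (cost 6), row3→col3 (cost 17)
total = 6 + 5 + 6 + 17 = 34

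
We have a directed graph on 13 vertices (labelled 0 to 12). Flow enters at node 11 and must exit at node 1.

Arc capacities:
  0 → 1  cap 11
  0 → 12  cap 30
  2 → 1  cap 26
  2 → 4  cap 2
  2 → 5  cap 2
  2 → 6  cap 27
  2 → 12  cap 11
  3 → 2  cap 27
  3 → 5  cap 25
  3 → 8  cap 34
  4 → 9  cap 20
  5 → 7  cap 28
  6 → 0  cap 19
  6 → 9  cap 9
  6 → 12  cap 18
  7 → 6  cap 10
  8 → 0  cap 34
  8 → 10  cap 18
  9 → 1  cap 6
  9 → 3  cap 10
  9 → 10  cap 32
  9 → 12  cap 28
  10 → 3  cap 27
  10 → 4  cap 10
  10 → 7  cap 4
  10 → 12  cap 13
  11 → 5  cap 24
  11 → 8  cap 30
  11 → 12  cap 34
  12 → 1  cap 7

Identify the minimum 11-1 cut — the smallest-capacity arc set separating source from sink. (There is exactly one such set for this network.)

augment #1: 11→12→1 push 7
augment #2: 11→8→0→1 push 11
augment #3: 11→5→7→6→9→1 push 6
augment #4: 11→8→10→3→2→1 push 18
augment #5: 11→5→7→6→9→3→2→1 push 3
max flow = 45; residual-reachable set from 11 gives S-side
cut edges (S→T): {(0,1), (6,9), (8,10), (12,1)} total cap 45

Min-cut arcs: {(0,1), (6,9), (8,10), (12,1)} (total capacity 45)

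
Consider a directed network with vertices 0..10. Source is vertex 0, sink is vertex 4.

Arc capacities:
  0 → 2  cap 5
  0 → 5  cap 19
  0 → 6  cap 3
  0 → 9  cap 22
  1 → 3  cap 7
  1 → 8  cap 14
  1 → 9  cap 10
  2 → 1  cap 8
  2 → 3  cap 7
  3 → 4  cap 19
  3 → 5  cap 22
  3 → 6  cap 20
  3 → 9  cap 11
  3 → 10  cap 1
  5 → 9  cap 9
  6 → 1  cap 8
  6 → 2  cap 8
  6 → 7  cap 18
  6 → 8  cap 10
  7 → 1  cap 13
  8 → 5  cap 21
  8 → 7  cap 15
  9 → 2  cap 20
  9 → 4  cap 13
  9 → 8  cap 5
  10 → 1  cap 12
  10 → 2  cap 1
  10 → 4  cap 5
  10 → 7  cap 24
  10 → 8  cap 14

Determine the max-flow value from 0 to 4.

Maximum flow value: 27

augment #1: 0→9→4 bottleneck 13, total now 13
augment #2: 0→2→3→4 bottleneck 5, total now 18
augment #3: 0→6→1→3→4 bottleneck 3, total now 21
augment #4: 0→9→2→3→4 bottleneck 2, total now 23
augment #5: 0→9→2→1→3→4 bottleneck 4, total now 27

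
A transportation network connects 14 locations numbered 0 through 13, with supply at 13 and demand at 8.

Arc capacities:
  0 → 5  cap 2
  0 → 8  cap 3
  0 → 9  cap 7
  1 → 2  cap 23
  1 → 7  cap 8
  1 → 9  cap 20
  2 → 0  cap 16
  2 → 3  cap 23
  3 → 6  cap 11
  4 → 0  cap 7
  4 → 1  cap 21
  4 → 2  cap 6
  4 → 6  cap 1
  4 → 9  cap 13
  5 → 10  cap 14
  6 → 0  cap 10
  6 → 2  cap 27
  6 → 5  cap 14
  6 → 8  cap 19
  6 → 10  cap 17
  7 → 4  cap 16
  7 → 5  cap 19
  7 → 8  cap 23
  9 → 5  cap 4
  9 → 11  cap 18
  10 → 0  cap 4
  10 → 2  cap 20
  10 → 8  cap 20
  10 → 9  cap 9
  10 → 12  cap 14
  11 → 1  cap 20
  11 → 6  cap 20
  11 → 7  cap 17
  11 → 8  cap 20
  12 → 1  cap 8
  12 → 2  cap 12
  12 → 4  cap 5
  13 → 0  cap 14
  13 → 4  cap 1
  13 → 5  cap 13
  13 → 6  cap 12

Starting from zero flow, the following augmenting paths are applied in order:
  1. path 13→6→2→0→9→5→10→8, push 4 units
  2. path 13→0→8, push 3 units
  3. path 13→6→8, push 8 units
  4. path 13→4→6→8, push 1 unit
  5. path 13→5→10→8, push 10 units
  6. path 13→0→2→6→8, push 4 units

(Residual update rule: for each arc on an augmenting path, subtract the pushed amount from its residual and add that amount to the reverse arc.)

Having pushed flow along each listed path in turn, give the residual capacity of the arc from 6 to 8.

Residual capacity of (6,8): 6

after path 1 (13→6→2→0→9→5→10→8, push 4): res(6,8)=19
after path 2 (13→0→8, push 3): res(6,8)=19
after path 3 (13→6→8, push 8): res(6,8)=11
after path 4 (13→4→6→8, push 1): res(6,8)=10
after path 5 (13→5→10→8, push 10): res(6,8)=10
after path 6 (13→0→2→6→8, push 4): res(6,8)=6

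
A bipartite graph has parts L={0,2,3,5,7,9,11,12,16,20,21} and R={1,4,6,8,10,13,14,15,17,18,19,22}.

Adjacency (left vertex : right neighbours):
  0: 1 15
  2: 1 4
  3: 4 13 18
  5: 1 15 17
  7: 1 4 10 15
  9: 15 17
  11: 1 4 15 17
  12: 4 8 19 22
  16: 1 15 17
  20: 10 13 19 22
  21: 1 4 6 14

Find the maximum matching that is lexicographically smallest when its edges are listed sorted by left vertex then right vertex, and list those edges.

|M| = 9 (so the lex-smallest maximum matching has 9 edges)
process left vertices in ascending order; for each, take the smallest-labelled available neighbour that still permits 9 edges overall, or leave it unmatched if none does
lex-smallest matching: {0-1, 2-4, 3-13, 5-15, 7-10, 9-17, 12-8, 20-19, 21-6}

Lex-smallest maximum matching: {(0,1), (2,4), (3,13), (5,15), (7,10), (9,17), (12,8), (20,19), (21,6)}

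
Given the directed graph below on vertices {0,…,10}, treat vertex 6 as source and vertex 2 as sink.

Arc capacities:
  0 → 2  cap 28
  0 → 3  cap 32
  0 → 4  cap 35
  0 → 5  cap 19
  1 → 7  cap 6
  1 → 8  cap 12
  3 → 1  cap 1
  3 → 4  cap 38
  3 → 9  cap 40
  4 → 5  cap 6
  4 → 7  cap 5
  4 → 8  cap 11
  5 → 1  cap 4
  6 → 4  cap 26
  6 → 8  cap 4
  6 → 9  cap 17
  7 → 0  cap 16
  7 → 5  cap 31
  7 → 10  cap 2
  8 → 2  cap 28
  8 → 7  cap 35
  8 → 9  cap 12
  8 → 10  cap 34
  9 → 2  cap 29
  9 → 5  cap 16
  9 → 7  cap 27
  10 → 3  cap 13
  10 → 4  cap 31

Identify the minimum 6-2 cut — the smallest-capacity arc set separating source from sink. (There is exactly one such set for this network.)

Min-cut arcs: {(4,7), (4,8), (5,1), (6,8), (6,9)} (total capacity 41)

augment #1: 6→8→2 push 4
augment #2: 6→9→2 push 17
augment #3: 6→4→8→2 push 11
augment #4: 6→4→7→0→2 push 5
augment #5: 6→4→5→1→8→2 push 4
max flow = 41; residual-reachable set from 6 gives S-side
cut edges (S→T): {(4,7), (4,8), (5,1), (6,8), (6,9)} total cap 41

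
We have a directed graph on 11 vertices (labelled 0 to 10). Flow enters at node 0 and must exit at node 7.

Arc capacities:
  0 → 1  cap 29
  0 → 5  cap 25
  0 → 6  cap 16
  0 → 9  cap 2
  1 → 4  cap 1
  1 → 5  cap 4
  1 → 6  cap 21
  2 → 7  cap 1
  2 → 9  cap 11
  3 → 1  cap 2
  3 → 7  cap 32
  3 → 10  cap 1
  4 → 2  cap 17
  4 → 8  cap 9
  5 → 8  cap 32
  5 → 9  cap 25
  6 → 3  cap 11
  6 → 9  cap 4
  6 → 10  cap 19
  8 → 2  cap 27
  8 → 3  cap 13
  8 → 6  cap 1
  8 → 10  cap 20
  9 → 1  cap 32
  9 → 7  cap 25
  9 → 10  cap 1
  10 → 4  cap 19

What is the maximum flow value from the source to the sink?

Maximum flow value: 50

augment #1: 0→9→7 bottleneck 2, total now 2
augment #2: 0→5→9→7 bottleneck 23, total now 25
augment #3: 0→6→3→7 bottleneck 11, total now 36
augment #4: 0→1→4→2→7 bottleneck 1, total now 37
augment #5: 0→5→8→3→7 bottleneck 2, total now 39
augment #6: 0→1→5→8→3→7 bottleneck 4, total now 43
augment #7: 0→6→9→5→8→3→7 bottleneck 4, total now 47
augment #8: 0→6→10→4→8→3→7 bottleneck 1, total now 48
augment #9: 0→1→6→10→4→8→3→7 bottleneck 2, total now 50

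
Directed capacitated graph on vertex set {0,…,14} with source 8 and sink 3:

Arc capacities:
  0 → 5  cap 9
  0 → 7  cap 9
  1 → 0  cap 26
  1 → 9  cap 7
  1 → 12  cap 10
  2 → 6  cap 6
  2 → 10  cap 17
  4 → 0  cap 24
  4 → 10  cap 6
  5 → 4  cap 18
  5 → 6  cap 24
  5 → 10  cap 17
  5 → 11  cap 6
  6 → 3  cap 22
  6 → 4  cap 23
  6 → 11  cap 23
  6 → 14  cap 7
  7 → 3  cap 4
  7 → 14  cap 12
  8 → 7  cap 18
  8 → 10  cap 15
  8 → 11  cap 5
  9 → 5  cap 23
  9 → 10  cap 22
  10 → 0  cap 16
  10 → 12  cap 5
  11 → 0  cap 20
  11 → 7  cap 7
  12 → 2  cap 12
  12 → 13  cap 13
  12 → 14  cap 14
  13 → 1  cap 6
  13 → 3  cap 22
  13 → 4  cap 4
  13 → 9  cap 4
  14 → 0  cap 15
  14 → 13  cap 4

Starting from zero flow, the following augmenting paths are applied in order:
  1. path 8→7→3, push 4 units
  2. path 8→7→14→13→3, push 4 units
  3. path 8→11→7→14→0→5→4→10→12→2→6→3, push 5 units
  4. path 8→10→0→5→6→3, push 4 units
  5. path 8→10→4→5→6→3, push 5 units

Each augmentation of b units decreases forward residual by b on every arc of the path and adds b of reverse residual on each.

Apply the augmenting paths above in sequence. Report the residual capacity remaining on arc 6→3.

Residual capacity of (6,3): 8

after path 1 (8→7→3, push 4): res(6,3)=22
after path 2 (8→7→14→13→3, push 4): res(6,3)=22
after path 3 (8→11→7→14→0→5→4→10→12→2→6→3, push 5): res(6,3)=17
after path 4 (8→10→0→5→6→3, push 4): res(6,3)=13
after path 5 (8→10→4→5→6→3, push 5): res(6,3)=8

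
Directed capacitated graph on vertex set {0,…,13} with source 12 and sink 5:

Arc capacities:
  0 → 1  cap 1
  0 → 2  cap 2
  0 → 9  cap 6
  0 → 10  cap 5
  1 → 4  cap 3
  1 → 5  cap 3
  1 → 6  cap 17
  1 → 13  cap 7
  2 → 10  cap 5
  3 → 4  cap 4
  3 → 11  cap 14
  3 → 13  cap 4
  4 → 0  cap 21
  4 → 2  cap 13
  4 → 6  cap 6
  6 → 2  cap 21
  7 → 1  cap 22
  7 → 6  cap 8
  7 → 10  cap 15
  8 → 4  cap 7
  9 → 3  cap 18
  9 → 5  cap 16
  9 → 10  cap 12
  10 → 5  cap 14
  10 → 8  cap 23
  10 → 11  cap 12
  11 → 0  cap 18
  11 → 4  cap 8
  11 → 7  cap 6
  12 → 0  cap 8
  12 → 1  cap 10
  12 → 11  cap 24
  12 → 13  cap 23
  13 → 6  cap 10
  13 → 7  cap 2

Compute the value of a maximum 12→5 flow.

Maximum flow value: 23

augment #1: 12→1→5 bottleneck 3, total now 3
augment #2: 12→0→9→5 bottleneck 6, total now 9
augment #3: 12→0→10→5 bottleneck 2, total now 11
augment #4: 12→11→0→10→5 bottleneck 3, total now 14
augment #5: 12→11→7→10→5 bottleneck 6, total now 20
augment #6: 12→13→7→10→5 bottleneck 2, total now 22
augment #7: 12→1→4→2→10→5 bottleneck 1, total now 23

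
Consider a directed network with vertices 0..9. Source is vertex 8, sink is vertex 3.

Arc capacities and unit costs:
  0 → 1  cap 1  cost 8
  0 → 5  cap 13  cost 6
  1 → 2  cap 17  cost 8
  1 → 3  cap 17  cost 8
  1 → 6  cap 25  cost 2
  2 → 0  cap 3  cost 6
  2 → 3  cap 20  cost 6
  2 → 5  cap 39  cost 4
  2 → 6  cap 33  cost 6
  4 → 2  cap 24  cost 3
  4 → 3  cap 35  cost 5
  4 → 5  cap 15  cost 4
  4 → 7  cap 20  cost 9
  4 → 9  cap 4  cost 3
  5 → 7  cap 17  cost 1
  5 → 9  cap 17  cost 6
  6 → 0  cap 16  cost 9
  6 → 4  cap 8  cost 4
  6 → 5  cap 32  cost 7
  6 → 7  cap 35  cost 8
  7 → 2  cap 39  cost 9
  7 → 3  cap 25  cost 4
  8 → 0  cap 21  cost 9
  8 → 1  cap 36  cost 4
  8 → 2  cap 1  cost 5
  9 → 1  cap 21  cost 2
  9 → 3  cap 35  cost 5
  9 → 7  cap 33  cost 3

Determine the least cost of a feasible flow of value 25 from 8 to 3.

shortest-cost path #1: 8→2→3 push 1 @ unit cost 11 (adds 11)
shortest-cost path #2: 8→1→3 push 17 @ unit cost 12 (adds 204)
shortest-cost path #3: 8→1→6→4→3 push 7 @ unit cost 15 (adds 105)
total cost = 320

Minimum cost for 25 units: 320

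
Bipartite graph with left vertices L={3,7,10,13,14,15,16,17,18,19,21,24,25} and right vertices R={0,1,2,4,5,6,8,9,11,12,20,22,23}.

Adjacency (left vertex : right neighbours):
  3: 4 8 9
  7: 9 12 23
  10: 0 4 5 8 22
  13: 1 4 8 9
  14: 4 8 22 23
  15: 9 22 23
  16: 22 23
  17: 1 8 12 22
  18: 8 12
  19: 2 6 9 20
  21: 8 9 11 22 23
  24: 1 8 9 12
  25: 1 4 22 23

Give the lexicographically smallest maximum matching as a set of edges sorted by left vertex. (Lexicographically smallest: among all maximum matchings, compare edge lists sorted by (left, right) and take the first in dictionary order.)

Lex-smallest maximum matching: {(3,4), (7,9), (10,0), (13,1), (14,8), (15,22), (16,23), (17,12), (19,2), (21,11)}

|M| = 10 (so the lex-smallest maximum matching has 10 edges)
process left vertices in ascending order; for each, take the smallest-labelled available neighbour that still permits 10 edges overall, or leave it unmatched if none does
lex-smallest matching: {3-4, 7-9, 10-0, 13-1, 14-8, 15-22, 16-23, 17-12, 19-2, 21-11}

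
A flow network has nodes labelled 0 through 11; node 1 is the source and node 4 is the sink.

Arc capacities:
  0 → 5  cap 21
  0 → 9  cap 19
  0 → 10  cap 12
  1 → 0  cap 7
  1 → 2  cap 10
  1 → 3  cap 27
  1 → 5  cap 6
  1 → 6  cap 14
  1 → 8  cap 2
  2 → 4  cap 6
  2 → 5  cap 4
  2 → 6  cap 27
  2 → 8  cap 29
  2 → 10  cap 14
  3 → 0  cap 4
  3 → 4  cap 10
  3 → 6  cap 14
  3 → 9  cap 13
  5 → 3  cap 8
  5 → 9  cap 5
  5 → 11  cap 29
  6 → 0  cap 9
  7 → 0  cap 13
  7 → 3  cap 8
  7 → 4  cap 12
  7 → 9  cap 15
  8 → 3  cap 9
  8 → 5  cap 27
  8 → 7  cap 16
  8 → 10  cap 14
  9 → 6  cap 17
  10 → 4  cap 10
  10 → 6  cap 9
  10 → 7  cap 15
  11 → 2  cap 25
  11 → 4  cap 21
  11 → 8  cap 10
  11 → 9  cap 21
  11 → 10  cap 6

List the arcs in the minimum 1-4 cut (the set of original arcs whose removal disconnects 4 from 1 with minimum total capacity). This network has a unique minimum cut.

augment #1: 1→2→4 push 6
augment #2: 1→3→4 push 10
augment #3: 1→0→10→4 push 7
augment #4: 1→2→10→4 push 3
augment #5: 1→5→11→4 push 6
augment #6: 1→8→7→4 push 2
augment #7: 1→2→5→11→4 push 1
augment #8: 1→3→0→5→11→4 push 4
augment #9: 1→6→0→5→11→4 push 9
max flow = 48; residual-reachable set from 1 gives S-side
cut edges (S→T): {(1,0), (1,2), (1,5), (1,8), (3,0), (3,4), (6,0)} total cap 48

Min-cut arcs: {(1,0), (1,2), (1,5), (1,8), (3,0), (3,4), (6,0)} (total capacity 48)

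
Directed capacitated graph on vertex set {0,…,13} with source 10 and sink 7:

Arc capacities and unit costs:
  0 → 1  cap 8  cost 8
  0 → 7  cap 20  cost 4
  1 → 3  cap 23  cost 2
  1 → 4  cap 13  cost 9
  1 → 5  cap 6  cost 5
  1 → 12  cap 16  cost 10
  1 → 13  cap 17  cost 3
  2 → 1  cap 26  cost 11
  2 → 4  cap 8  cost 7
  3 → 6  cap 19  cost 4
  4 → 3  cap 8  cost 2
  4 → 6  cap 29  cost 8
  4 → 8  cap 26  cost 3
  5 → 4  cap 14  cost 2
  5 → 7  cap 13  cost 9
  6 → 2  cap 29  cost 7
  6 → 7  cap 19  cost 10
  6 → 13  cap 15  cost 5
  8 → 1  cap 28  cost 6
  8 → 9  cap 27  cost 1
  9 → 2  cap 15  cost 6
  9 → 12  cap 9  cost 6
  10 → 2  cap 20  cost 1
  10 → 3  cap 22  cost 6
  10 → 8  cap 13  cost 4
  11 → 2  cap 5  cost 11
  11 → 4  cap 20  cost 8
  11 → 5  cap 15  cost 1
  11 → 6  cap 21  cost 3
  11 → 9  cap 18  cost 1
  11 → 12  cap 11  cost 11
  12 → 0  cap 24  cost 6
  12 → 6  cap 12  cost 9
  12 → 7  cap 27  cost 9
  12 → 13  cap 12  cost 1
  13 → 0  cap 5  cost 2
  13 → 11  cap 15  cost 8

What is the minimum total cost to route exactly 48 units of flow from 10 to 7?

Minimum cost for 48 units: 1092

shortest-cost path #1: 10→8→9→12→13→0→7 push 5 @ unit cost 18 (adds 90)
shortest-cost path #2: 10→3→6→7 push 19 @ unit cost 20 (adds 380)
shortest-cost path #3: 10→8→9→12→7 push 4 @ unit cost 20 (adds 80)
shortest-cost path #4: 10→8→1→13→12→7 push 4 @ unit cost 21 (adds 84)
shortest-cost path #5: 10→2→1→13→12→7 push 1 @ unit cost 23 (adds 23)
shortest-cost path #6: 10→2→1→5→7 push 6 @ unit cost 26 (adds 156)
shortest-cost path #7: 10→2→1→12→7 push 9 @ unit cost 31 (adds 279)
total cost = 1092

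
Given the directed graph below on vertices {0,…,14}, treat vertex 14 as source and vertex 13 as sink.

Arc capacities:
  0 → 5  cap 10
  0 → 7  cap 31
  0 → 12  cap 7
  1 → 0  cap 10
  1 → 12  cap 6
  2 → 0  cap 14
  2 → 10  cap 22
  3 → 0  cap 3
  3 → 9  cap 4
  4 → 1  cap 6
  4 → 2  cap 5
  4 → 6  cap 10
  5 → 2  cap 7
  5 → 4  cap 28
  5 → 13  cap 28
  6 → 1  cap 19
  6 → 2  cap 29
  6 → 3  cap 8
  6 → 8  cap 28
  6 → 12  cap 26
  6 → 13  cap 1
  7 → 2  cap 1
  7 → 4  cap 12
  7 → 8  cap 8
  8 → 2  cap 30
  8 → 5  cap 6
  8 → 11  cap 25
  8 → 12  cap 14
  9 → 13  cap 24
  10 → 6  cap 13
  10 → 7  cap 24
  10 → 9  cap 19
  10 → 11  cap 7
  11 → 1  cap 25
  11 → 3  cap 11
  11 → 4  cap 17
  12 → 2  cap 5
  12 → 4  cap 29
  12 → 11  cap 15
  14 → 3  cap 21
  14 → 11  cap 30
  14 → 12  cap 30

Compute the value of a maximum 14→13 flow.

augment #1: 14→3→9→13 bottleneck 4, total now 4
augment #2: 14→3→0→5→13 bottleneck 3, total now 7
augment #3: 14→11→4→6→13 bottleneck 1, total now 8
augment #4: 14→11→1→0→5→13 bottleneck 7, total now 15
augment #5: 14→12→2→10→9→13 bottleneck 5, total now 20
augment #6: 14→11→4→2→10→9→13 bottleneck 5, total now 25
augment #7: 14→11→4→6→8→5→13 bottleneck 6, total now 31
augment #8: 14→11→4→6→2→10→9→13 bottleneck 3, total now 34
augment #9: 14→11→1→0→7→2→10→9→13 bottleneck 1, total now 35
augment #10: 14→11→1→0→7→8→2→10→9→13 bottleneck 2, total now 37

Maximum flow value: 37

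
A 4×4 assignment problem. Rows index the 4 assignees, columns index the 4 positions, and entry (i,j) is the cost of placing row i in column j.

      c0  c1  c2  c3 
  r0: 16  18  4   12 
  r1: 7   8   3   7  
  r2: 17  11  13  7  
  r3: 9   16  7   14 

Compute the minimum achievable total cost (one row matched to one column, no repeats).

Minimum assignment cost: 28

optimal assignment: row0→col2 (cost 4), row1→col1 (cost 8), row2→col3 (cost 7), row3→col0 (cost 9)
total = 4 + 8 + 7 + 9 = 28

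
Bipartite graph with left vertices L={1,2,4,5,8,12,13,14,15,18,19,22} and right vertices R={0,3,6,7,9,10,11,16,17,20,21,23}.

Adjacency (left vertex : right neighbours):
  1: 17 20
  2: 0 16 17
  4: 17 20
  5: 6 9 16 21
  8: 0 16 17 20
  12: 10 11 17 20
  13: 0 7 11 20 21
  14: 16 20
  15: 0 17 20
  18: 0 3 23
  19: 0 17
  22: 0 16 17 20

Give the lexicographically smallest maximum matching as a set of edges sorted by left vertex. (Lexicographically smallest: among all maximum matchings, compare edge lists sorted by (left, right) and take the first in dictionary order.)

Lex-smallest maximum matching: {(1,17), (2,0), (4,20), (5,6), (8,16), (12,10), (13,7), (18,3)}

|M| = 8 (so the lex-smallest maximum matching has 8 edges)
process left vertices in ascending order; for each, take the smallest-labelled available neighbour that still permits 8 edges overall, or leave it unmatched if none does
lex-smallest matching: {1-17, 2-0, 4-20, 5-6, 8-16, 12-10, 13-7, 18-3}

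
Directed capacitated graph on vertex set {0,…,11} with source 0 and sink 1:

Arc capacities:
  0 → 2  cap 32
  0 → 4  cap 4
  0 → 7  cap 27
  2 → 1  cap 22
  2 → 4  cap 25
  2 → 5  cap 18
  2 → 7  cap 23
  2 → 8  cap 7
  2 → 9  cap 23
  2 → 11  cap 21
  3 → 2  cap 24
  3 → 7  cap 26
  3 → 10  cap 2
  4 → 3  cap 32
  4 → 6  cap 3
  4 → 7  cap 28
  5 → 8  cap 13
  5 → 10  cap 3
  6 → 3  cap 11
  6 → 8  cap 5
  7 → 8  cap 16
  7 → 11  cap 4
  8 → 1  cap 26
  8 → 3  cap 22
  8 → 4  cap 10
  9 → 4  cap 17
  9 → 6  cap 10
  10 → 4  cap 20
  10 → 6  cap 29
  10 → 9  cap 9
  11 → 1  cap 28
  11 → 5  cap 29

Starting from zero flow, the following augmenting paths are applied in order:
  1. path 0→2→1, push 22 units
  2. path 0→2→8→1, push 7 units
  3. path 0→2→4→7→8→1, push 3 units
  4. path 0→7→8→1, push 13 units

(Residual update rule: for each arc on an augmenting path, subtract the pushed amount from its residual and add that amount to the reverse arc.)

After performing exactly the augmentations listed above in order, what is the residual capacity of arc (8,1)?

after path 1 (0→2→1, push 22): res(8,1)=26
after path 2 (0→2→8→1, push 7): res(8,1)=19
after path 3 (0→2→4→7→8→1, push 3): res(8,1)=16
after path 4 (0→7→8→1, push 13): res(8,1)=3

Residual capacity of (8,1): 3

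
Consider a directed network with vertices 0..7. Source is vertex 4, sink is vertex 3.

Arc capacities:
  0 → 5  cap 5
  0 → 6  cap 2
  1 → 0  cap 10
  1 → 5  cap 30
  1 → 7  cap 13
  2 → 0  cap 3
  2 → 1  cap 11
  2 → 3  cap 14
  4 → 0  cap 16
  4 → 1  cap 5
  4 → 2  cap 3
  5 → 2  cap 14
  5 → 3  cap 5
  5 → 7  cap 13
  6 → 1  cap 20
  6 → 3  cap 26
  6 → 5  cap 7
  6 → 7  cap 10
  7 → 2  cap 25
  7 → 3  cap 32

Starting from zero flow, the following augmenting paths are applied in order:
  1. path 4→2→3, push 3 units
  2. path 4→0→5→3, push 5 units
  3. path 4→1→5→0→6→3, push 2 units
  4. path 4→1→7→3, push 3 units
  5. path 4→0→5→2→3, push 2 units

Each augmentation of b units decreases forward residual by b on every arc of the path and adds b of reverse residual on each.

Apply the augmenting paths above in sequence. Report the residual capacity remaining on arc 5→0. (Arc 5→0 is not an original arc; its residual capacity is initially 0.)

after path 1 (4→2→3, push 3): res(5,0)=0
after path 2 (4→0→5→3, push 5): res(5,0)=5
after path 3 (4→1→5→0→6→3, push 2): res(5,0)=3
after path 4 (4→1→7→3, push 3): res(5,0)=3
after path 5 (4→0→5→2→3, push 2): res(5,0)=5

Residual capacity of (5,0): 5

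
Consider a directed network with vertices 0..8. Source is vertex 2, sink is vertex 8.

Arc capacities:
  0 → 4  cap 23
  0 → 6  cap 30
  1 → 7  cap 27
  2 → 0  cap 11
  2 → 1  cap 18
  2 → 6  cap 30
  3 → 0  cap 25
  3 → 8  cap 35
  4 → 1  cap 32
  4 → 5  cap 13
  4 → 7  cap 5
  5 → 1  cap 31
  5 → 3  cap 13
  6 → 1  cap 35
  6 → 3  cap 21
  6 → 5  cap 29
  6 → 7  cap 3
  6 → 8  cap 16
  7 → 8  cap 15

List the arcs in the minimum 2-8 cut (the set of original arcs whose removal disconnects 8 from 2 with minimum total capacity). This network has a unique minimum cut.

augment #1: 2→6→8 push 16
augment #2: 2→1→7→8 push 15
augment #3: 2→6→3→8 push 14
augment #4: 2→0→6→3→8 push 7
augment #5: 2→0→4→5→3→8 push 4
max flow = 56; residual-reachable set from 2 gives S-side
cut edges (S→T): {(2,0), (2,6), (7,8)} total cap 56

Min-cut arcs: {(2,0), (2,6), (7,8)} (total capacity 56)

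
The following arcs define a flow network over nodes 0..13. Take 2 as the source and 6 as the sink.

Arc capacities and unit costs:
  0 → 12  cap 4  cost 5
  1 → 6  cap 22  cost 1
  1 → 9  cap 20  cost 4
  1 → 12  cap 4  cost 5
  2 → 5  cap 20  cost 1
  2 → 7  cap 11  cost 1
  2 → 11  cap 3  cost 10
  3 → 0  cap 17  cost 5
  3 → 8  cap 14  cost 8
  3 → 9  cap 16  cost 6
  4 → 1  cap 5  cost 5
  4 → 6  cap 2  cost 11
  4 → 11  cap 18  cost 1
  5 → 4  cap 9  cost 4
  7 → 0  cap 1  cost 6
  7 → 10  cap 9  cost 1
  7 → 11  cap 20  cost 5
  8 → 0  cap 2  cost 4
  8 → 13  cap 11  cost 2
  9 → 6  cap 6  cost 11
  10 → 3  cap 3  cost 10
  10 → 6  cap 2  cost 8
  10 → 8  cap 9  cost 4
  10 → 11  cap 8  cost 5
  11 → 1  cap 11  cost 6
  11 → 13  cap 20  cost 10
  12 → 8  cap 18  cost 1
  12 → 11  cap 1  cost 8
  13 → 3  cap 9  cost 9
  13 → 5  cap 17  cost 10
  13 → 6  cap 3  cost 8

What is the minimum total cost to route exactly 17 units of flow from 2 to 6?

shortest-cost path #1: 2→7→10→6 push 2 @ unit cost 10 (adds 20)
shortest-cost path #2: 2→5→4→1→6 push 5 @ unit cost 11 (adds 55)
shortest-cost path #3: 2→7→11→1→6 push 9 @ unit cost 13 (adds 117)
shortest-cost path #4: 2→5→4→11→1→6 push 1 @ unit cost 13 (adds 13)
total cost = 205

Minimum cost for 17 units: 205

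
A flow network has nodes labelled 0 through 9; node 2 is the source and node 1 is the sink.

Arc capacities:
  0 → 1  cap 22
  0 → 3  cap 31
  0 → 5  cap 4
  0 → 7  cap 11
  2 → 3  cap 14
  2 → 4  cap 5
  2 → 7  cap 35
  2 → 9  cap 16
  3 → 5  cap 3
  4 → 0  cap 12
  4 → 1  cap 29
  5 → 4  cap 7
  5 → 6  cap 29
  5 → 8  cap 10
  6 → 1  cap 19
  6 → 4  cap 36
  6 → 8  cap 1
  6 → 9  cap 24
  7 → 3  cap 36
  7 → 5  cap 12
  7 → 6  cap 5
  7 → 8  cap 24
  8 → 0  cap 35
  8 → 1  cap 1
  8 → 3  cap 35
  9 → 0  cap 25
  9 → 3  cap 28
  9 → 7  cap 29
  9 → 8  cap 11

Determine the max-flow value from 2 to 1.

augment #1: 2→4→1 bottleneck 5, total now 5
augment #2: 2→7→6→1 bottleneck 5, total now 10
augment #3: 2→7→8→1 bottleneck 1, total now 11
augment #4: 2→9→0→1 bottleneck 16, total now 27
augment #5: 2→3→5→4→1 bottleneck 3, total now 30
augment #6: 2→7→5→4→1 bottleneck 4, total now 34
augment #7: 2→7→5→6→1 bottleneck 8, total now 42
augment #8: 2→7→8→0→1 bottleneck 6, total now 48
augment #9: 2→7→8→0→5→6→1 bottleneck 4, total now 52

Maximum flow value: 52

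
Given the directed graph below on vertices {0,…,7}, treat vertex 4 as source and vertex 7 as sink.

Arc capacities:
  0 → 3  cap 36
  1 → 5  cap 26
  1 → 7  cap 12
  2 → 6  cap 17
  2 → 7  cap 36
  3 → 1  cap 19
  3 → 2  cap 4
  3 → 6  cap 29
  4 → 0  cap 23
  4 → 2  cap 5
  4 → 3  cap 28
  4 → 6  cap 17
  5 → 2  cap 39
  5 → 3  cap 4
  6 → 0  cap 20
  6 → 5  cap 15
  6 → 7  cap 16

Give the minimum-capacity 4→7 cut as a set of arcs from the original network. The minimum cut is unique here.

augment #1: 4→2→7 push 5
augment #2: 4→6→7 push 16
augment #3: 4→3→1→7 push 12
augment #4: 4→3→2→7 push 4
augment #5: 4→6→5→2→7 push 1
augment #6: 4→3→1→5→2→7 push 7
augment #7: 4→3→6→5→2→7 push 5
augment #8: 4→0→3→6→5→2→7 push 9
max flow = 59; residual-reachable set from 4 gives S-side
cut edges (S→T): {(3,1), (3,2), (4,2), (6,5), (6,7)} total cap 59

Min-cut arcs: {(3,1), (3,2), (4,2), (6,5), (6,7)} (total capacity 59)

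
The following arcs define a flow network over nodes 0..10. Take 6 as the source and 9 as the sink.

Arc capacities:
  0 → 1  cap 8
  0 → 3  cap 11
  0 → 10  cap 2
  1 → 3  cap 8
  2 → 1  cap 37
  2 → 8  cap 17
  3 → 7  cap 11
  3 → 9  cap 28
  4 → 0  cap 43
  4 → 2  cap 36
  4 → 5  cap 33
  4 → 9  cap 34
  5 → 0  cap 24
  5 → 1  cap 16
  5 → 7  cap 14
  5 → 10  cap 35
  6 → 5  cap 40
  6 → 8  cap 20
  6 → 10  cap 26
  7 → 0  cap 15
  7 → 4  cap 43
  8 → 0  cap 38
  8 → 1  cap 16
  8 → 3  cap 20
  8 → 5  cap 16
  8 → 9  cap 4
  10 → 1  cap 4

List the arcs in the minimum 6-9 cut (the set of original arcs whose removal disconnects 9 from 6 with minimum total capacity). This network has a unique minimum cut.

Min-cut arcs: {(0,3), (1,3), (5,7), (6,8)} (total capacity 53)

augment #1: 6→8→9 push 4
augment #2: 6→8→3→9 push 16
augment #3: 6→5→0→3→9 push 11
augment #4: 6→5→1→3→9 push 1
augment #5: 6→5→7→4→9 push 14
augment #6: 6→5→1→3→7→4→9 push 7
max flow = 53; residual-reachable set from 6 gives S-side
cut edges (S→T): {(0,3), (1,3), (5,7), (6,8)} total cap 53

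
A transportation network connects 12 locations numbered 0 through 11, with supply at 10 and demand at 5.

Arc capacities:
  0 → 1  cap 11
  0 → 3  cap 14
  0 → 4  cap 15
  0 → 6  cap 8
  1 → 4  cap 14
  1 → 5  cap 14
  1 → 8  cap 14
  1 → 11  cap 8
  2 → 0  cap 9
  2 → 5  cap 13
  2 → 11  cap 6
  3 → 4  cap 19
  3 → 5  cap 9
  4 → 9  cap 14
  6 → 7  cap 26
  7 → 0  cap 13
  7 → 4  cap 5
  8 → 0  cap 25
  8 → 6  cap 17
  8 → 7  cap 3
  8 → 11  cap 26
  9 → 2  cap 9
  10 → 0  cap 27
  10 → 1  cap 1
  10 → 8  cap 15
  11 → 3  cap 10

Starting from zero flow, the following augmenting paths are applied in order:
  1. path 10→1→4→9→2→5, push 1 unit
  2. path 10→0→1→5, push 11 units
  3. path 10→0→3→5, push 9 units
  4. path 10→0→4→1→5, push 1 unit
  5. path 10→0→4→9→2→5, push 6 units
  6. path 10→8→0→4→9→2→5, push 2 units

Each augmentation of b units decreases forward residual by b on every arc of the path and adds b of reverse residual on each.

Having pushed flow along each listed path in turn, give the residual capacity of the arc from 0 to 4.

after path 1 (10→1→4→9→2→5, push 1): res(0,4)=15
after path 2 (10→0→1→5, push 11): res(0,4)=15
after path 3 (10→0→3→5, push 9): res(0,4)=15
after path 4 (10→0→4→1→5, push 1): res(0,4)=14
after path 5 (10→0→4→9→2→5, push 6): res(0,4)=8
after path 6 (10→8→0→4→9→2→5, push 2): res(0,4)=6

Residual capacity of (0,4): 6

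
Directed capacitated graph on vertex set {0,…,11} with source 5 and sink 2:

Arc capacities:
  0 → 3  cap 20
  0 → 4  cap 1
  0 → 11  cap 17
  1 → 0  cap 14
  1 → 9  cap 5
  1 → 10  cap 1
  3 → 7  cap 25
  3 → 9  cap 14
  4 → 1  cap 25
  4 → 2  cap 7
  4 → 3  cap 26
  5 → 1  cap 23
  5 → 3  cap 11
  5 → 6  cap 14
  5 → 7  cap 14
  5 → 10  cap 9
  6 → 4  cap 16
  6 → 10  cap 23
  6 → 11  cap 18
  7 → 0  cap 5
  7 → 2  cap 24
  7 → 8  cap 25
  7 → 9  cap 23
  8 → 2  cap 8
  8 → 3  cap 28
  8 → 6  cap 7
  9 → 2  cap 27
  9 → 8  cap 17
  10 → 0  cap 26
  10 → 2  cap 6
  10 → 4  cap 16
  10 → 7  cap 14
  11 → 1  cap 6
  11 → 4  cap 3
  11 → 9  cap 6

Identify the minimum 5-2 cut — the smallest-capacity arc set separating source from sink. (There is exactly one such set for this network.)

Min-cut arcs: {(1,0), (1,9), (1,10), (5,3), (5,6), (5,7), (5,10)} (total capacity 68)

augment #1: 5→7→2 push 14
augment #2: 5→10→2 push 6
augment #3: 5→1→9→2 push 5
augment #4: 5→3→7→2 push 10
augment #5: 5→3→9→2 push 1
augment #6: 5→6→4→2 push 7
augment #7: 5→6→11→9→2 push 6
augment #8: 5→10→7→8→2 push 3
augment #9: 5→1→0→3→9→2 push 13
augment #10: 5→1→10→7→8→2 push 1
augment #11: 5→6→10→7→8→2 push 1
augment #12: 5→1→0→3→7→8→2 push 1
max flow = 68; residual-reachable set from 5 gives S-side
cut edges (S→T): {(1,0), (1,9), (1,10), (5,3), (5,6), (5,7), (5,10)} total cap 68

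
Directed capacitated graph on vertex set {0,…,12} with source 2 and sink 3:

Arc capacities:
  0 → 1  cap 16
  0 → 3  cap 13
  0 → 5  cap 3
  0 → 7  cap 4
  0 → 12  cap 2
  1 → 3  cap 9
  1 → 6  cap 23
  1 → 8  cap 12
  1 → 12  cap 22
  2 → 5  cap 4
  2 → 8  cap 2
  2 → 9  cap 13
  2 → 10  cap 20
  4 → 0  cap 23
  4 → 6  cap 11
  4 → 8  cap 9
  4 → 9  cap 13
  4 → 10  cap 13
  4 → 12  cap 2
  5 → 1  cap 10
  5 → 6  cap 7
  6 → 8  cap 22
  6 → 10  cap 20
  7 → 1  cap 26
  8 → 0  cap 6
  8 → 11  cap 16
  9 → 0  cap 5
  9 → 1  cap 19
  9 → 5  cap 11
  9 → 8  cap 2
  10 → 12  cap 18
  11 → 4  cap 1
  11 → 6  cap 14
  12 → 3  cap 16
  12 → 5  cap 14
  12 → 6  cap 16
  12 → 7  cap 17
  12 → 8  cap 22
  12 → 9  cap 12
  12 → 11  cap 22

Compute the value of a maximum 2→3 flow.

Maximum flow value: 37

augment #1: 2→5→1→3 bottleneck 4, total now 4
augment #2: 2→8→0→3 bottleneck 2, total now 6
augment #3: 2→9→0→3 bottleneck 5, total now 11
augment #4: 2→9→1→3 bottleneck 5, total now 16
augment #5: 2→10→12→3 bottleneck 16, total now 32
augment #6: 2→9→8→0→3 bottleneck 2, total now 34
augment #7: 2→9→1→8→0→3 bottleneck 1, total now 35
augment #8: 2→10→12→8→0→3 bottleneck 1, total now 36
augment #9: 2→10→12→11→4→0→3 bottleneck 1, total now 37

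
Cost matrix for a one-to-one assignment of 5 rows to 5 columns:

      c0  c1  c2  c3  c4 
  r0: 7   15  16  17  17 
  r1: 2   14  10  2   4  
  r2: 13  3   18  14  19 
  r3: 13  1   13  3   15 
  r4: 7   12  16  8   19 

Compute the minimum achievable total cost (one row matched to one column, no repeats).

one of 2 optimal assignments: row0→col0 (cost 7), row1→col4 (cost 4), row2→col1 (cost 3), row3→col3 (cost 3), row4→col2 (cost 16)
total = 7 + 4 + 3 + 3 + 16 = 33

Minimum assignment cost: 33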